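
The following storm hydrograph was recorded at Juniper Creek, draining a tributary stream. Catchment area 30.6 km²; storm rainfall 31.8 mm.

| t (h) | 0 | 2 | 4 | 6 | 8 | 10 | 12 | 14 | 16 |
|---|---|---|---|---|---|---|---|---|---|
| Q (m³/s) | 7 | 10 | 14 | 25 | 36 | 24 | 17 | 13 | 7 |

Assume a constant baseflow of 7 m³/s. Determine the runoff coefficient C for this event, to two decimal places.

C ≈ 0.67

ΣQ_DR = 90.00 m³/s; V = ΣQ_DR·Δt = 6.480 × 10^5 m³.
Runoff depth d = V / A = 21.18 mm.
C = d / P = 21.18 / 31.8 = 0.67.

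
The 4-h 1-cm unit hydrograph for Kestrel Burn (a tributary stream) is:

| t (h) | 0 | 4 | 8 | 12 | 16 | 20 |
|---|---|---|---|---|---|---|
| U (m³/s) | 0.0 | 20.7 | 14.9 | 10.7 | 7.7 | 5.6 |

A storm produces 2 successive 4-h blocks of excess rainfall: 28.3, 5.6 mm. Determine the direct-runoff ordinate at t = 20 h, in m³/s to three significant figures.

By discrete convolution, Q_j = Σ (P_i / 10 mm) · U_{j−i}.
At t = 20 h (j=5): Q = (28.3/10)·5.6 + (5.6/10)·7.7 = 20.2 m³/s.

Q ≈ 20.2 m³/s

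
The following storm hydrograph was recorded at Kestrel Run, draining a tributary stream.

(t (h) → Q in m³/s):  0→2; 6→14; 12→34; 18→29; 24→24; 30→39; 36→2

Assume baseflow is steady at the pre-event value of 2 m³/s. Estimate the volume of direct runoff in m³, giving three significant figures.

V ≈ 2.81 × 10^6 m³

Direct-runoff ordinates (Q − Q_b): 0.0, 12.0, 32.0, 27.0, 22.0, 37.0, 0.0 m³/s.
ΣQ_DR = 130.0 m³/s.
With Δt = 6 h = 21600 s, V = ΣQ_DR · Δt = 130.0 × 21600 = 2.81 × 10^6 m³.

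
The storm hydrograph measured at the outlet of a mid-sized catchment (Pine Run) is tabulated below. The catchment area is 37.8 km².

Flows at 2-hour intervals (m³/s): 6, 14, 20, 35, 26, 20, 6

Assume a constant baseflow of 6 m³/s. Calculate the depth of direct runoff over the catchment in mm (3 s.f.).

d ≈ 16.2 mm

Direct runoff: 0.0, 8.0, 14.0, 29.0, 20.0, 14.0, 0.0 m³/s; ΣQ_DR = 85.00 m³/s.
V = ΣQ_DR · Δt = 85.00 × 7200 s = 6.120 × 10^5 m³.
Over A = 37.8 km², depth = V / A = 16.2 mm.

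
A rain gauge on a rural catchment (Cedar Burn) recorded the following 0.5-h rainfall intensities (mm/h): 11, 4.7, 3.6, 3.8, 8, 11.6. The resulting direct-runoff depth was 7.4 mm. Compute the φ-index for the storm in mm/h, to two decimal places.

φ ≈ 5.27 mm/h

Only the 3 blocks with intensity above φ contribute runoff: 11, 8, 11.6 mm/h.
Σ(I−φ)·Δt = d  ⇒  (11+8+11.6 − 3φ)·0.5 = 7.4
φ = (30.60 − 7.4/0.5) / 3 = 5.27 mm/h.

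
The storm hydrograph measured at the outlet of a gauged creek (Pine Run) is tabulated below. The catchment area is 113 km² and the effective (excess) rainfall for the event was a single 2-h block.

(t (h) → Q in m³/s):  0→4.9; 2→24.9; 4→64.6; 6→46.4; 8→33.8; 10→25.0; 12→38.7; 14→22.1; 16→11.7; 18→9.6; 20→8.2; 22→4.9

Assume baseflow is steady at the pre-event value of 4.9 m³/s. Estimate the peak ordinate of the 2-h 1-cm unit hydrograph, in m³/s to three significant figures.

U_p ≈ 39.7 m³/s

Direct runoff: 0.0, 20.0, 59.7, 41.5, 28.9, 20.1, 33.8, 17.2, 6.8, 4.7, 3.3, 0.0 m³/s; ΣQ_DR = 236.0 m³/s, peak = 59.7 m³/s.
Runoff depth d = ΣQ_DR·Δt / A = 236.0 × 7200 / (113 km²) = 15.04 mm.
The 1-cm UH is the DRH scaled by (10 mm)/d, so U_p = 59.7 × 10/15.04 = 39.7 m³/s.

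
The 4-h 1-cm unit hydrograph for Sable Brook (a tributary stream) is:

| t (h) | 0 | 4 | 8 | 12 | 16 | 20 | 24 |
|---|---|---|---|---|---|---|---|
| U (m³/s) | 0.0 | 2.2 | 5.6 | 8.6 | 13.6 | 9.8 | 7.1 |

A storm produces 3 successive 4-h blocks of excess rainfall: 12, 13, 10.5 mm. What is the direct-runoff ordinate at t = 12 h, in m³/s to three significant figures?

Q ≈ 19.9 m³/s

By discrete convolution, Q_j = Σ (P_i / 10 mm) · U_{j−i}.
At t = 12 h (j=3): Q = (12/10)·8.6 + (13/10)·5.6 + (10.5/10)·2.2 = 19.9 m³/s.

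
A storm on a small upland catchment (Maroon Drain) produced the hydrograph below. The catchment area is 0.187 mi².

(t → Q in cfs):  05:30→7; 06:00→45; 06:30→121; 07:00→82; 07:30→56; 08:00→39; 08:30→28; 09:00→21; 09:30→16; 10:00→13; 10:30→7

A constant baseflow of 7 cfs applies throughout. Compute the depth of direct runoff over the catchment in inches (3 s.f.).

Direct runoff: 0.0, 38.0, 114.0, 75.0, 49.0, 32.0, 21.0, 14.0, 9.0, 6.0, 0.0 cfs; ΣQ_DR = 358.0 cfs.
V = ΣQ_DR · Δt = 358.0 × 1800 s = 6.444 × 10^5 ft³.
Over A = 0.187 mi², depth = V / A = 1.48 in.

d ≈ 1.48 in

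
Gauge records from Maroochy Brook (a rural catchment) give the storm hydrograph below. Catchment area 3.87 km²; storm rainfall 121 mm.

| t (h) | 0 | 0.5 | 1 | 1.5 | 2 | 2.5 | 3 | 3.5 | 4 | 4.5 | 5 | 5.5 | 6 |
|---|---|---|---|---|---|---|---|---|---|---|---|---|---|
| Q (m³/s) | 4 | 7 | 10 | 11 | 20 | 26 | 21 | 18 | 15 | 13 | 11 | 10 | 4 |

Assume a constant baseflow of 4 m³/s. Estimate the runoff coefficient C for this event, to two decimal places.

ΣQ_DR = 118.0 m³/s; V = ΣQ_DR·Δt = 2.124 × 10^5 m³.
Runoff depth d = V / A = 54.88 mm.
C = d / P = 54.88 / 121 = 0.45.

C ≈ 0.45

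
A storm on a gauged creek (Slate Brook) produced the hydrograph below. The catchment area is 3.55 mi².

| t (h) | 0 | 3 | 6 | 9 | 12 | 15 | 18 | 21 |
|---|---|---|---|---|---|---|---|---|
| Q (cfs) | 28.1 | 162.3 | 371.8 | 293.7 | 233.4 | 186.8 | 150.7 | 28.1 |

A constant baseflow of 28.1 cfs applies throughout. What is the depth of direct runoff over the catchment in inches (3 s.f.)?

Direct runoff: 0.0, 134.2, 343.7, 265.6, 205.3, 158.7, 122.6, 0.0 cfs; ΣQ_DR = 1230 cfs.
V = ΣQ_DR · Δt = 1230 × 10800 s = 1.329 × 10^7 ft³.
Over A = 3.55 mi², depth = V / A = 1.61 in.

d ≈ 1.61 in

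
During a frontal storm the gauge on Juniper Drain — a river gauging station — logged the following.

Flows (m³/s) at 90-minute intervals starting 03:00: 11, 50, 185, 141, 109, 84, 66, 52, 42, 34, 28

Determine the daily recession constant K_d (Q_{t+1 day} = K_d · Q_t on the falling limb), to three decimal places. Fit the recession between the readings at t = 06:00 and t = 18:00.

Between t = 06:00 and t = 18:00 the flow falls from 185 to 28 m³/s over 8×1.5 h = 12 h.
Per-interval ratio K = (28/185)^(1/8) = 0.7898; K_d = K^(24/1.5) = 0.023.

K_d ≈ 0.023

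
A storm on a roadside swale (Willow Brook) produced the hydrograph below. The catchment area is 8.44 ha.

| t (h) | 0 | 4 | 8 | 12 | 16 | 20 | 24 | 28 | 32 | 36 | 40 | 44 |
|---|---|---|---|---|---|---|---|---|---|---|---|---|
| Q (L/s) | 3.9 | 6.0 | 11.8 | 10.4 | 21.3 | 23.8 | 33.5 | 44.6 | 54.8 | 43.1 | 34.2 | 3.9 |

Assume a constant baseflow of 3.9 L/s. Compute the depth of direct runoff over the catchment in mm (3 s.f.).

d ≈ 41.7 mm

Direct runoff: 0.0, 2.1, 7.9, 6.5, 17.4, 19.9, 29.6, 40.7, 50.9, 39.2, 30.3, 0.0 L/s; ΣQ_DR = 244.5 L/s.
V = ΣQ_DR · Δt = 244.5 × 14400 s = 3.521 × 10^6 L.
Over A = 8.44 ha, depth = V / A = 41.7 mm.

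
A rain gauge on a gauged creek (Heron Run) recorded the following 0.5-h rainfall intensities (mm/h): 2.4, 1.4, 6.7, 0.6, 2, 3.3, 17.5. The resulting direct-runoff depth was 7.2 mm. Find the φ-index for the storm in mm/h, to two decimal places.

φ ≈ 4.90 mm/h

Only the 2 blocks with intensity above φ contribute runoff: 6.7, 17.5 mm/h.
Σ(I−φ)·Δt = d  ⇒  (6.7+17.5 − 2φ)·0.5 = 7.2
φ = (24.20 − 7.2/0.5) / 2 = 4.90 mm/h.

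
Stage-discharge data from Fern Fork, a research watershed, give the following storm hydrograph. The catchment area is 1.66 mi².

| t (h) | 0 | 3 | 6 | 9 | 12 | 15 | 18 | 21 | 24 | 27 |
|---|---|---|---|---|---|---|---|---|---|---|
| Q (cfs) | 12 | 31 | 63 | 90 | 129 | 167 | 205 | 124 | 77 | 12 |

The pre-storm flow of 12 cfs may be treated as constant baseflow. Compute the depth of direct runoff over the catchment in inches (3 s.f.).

Direct runoff: 0.0, 19.0, 51.0, 78.0, 117.0, 155.0, 193.0, 112.0, 65.0, 0.0 cfs; ΣQ_DR = 790.0 cfs.
V = ΣQ_DR · Δt = 790.0 × 10800 s = 8.532 × 10^6 ft³.
Over A = 1.66 mi², depth = V / A = 2.21 in.

d ≈ 2.21 in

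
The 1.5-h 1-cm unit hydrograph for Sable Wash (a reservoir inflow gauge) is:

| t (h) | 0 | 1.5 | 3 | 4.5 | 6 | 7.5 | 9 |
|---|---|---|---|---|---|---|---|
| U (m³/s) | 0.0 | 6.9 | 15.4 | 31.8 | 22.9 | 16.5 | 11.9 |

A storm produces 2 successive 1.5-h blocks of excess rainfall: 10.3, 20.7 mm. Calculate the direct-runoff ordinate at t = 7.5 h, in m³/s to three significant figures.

Q ≈ 64.4 m³/s

By discrete convolution, Q_j = Σ (P_i / 10 mm) · U_{j−i}.
At t = 7.5 h (j=5): Q = (10.3/10)·16.5 + (20.7/10)·22.9 = 64.4 m³/s.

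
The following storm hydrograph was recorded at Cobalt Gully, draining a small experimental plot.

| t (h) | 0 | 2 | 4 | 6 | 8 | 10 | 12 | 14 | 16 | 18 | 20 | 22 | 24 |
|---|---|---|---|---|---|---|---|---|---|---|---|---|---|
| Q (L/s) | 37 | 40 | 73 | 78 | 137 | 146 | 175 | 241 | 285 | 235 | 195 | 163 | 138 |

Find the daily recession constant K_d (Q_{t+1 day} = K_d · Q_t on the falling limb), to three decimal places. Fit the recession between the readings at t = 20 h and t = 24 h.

K_d ≈ 0.126

Between t = 20 h and t = 24 h the flow falls from 195 to 138 L/s over 2×2 h = 4 h.
Per-interval ratio K = (138/195)^(1/2) = 0.8412; K_d = K^(24/2) = 0.126.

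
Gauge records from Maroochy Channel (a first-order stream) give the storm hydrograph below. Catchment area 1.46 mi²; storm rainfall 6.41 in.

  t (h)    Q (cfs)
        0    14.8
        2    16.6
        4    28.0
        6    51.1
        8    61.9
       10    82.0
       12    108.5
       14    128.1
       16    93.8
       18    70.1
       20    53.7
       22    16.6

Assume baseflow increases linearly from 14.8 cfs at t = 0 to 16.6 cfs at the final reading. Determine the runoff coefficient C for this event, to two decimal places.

C ≈ 0.18

ΣQ_DR = 536.8 cfs; V = ΣQ_DR·Δt = 3.865 × 10^6 ft³.
Runoff depth d = V / A = 1.139 in.
C = d / P = 1.139 / 6.41 = 0.18.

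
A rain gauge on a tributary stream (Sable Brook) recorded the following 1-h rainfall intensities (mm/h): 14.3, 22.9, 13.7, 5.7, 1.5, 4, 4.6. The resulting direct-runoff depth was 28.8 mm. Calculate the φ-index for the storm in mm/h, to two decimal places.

φ ≈ 7.37 mm/h

Only the 3 blocks with intensity above φ contribute runoff: 14.3, 22.9, 13.7 mm/h.
Σ(I−φ)·Δt = d  ⇒  (14.3+22.9+13.7 − 3φ)·1 = 28.8
φ = (50.90 − 28.8/1) / 3 = 7.37 mm/h.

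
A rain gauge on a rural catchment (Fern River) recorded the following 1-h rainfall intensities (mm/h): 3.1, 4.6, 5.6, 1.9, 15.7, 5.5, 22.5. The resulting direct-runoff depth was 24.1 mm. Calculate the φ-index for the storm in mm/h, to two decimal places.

Only the 2 blocks with intensity above φ contribute runoff: 15.7, 22.5 mm/h.
Σ(I−φ)·Δt = d  ⇒  (15.7+22.5 − 2φ)·1 = 24.1
φ = (38.20 − 24.1/1) / 2 = 7.05 mm/h.

φ ≈ 7.05 mm/h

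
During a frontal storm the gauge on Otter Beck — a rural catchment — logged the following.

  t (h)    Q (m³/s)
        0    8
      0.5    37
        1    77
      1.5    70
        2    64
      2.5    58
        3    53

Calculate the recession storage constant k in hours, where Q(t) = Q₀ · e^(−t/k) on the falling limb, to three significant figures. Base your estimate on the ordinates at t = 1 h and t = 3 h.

k ≈ 5.35 h

On the falling limb, Q drops from 77 to 53 m³/s between t = 1 h and t = 3 h (Δt = 2 h).
k = −Δt / ln(Q₂/Q₁) = −2 / ln(53/77) = 5.35 h.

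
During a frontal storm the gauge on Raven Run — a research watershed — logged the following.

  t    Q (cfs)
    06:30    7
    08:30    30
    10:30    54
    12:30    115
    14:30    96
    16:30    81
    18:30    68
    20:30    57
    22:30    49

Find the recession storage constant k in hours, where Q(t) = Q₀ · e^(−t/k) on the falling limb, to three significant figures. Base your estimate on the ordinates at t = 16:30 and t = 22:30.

On the falling limb, Q drops from 81 to 49 cfs between t = 16:30 and t = 22:30 (Δt = 6 h).
k = −Δt / ln(Q₂/Q₁) = −6 / ln(49/81) = 11.9 h.

k ≈ 11.9 h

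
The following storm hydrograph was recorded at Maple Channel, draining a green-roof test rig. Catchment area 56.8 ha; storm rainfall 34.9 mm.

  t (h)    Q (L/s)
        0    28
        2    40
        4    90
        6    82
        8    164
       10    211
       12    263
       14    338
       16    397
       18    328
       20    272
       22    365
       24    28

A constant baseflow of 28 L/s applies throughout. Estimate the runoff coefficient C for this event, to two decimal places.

C ≈ 0.81

ΣQ_DR = 2242 L/s; V = ΣQ_DR·Δt = 1.614 × 10^7 L.
Runoff depth d = V / A = 28.42 mm.
C = d / P = 28.42 / 34.9 = 0.81.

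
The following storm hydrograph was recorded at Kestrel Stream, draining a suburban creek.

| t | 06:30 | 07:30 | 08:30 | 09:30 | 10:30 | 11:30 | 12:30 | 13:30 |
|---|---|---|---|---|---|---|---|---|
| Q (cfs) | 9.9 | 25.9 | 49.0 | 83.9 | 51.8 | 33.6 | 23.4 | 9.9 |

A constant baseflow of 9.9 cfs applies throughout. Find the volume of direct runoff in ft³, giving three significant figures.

Direct-runoff ordinates (Q − Q_b): 0.0, 16.0, 39.1, 74.0, 41.9, 23.7, 13.5, 0.0 cfs.
ΣQ_DR = 208.2 cfs.
With Δt = 1 h = 3600 s, V = ΣQ_DR · Δt = 208.2 × 3600 = 7.50 × 10^5 ft³.

V ≈ 7.50 × 10^5 ft³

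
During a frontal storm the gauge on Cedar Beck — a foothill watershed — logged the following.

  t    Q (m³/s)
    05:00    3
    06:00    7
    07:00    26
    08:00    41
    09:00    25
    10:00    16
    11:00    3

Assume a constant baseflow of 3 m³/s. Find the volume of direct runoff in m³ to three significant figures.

V ≈ 3.60 × 10^5 m³

Direct-runoff ordinates (Q − Q_b): 0.0, 4.0, 23.0, 38.0, 22.0, 13.0, 0.0 m³/s.
ΣQ_DR = 100.0 m³/s.
With Δt = 1 h = 3600 s, V = ΣQ_DR · Δt = 100.0 × 3600 = 3.60 × 10^5 m³.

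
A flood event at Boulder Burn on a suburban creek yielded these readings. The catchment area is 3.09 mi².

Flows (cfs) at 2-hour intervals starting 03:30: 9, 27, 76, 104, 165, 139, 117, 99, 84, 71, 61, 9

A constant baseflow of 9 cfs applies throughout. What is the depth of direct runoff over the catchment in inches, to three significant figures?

d ≈ 0.856 in

Direct runoff: 0.0, 18.0, 67.0, 95.0, 156.0, 130.0, 108.0, 90.0, 75.0, 62.0, 52.0, 0.0 cfs; ΣQ_DR = 853.0 cfs.
V = ΣQ_DR · Δt = 853.0 × 7200 s = 6.142 × 10^6 ft³.
Over A = 3.09 mi², depth = V / A = 0.856 in.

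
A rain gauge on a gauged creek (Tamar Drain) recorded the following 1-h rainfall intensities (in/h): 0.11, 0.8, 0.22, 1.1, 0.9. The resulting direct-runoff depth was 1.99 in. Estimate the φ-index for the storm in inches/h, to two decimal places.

Only the 3 blocks with intensity above φ contribute runoff: 0.8, 1.1, 0.9 in/h.
Σ(I−φ)·Δt = d  ⇒  (0.8+1.1+0.9 − 3φ)·1 = 1.99
φ = (2.800 − 1.99/1) / 3 = 0.27 in/h.

φ ≈ 0.27 in/h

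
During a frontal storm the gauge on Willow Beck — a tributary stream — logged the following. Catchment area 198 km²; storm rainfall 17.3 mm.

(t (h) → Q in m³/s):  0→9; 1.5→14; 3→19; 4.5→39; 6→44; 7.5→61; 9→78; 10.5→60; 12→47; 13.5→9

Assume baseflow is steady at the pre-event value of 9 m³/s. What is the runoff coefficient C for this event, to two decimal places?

ΣQ_DR = 290.0 m³/s; V = ΣQ_DR·Δt = 1.566 × 10^6 m³.
Runoff depth d = V / A = 7.909 mm.
C = d / P = 7.909 / 17.3 = 0.46.

C ≈ 0.46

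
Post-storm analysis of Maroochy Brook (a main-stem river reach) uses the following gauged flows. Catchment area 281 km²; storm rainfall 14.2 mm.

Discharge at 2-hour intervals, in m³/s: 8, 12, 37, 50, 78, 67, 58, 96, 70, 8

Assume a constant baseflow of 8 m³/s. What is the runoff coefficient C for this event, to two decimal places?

ΣQ_DR = 404.0 m³/s; V = ΣQ_DR·Δt = 2.909 × 10^6 m³.
Runoff depth d = V / A = 10.35 mm.
C = d / P = 10.35 / 14.2 = 0.73.

C ≈ 0.73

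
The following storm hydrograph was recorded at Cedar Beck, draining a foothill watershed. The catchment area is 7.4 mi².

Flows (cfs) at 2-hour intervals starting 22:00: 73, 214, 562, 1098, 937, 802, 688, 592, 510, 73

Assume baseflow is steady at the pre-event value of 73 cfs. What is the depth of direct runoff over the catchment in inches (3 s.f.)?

Direct runoff: 0.0, 141.0, 489.0, 1025.0, 864.0, 729.0, 615.0, 519.0, 437.0, 0.0 cfs; ΣQ_DR = 4819 cfs.
V = ΣQ_DR · Δt = 4819 × 7200 s = 3.470 × 10^7 ft³.
Over A = 7.4 mi², depth = V / A = 2.02 in.

d ≈ 2.02 in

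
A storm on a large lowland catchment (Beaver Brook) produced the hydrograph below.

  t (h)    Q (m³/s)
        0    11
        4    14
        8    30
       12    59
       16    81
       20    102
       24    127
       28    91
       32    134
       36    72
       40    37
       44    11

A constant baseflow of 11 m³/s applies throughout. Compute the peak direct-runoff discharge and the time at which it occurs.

Subtracting baseflow gives direct-runoff ordinates: 0.0, 3.0, 19.0, 48.0, 70.0, 91.0, 116.0, 80.0, 123.0, 61.0, 26.0, 0.0 m³/s.
The maximum is 123.0 m³/s, occurring at the reading for t = 32 h.

Q_p = 123.0 m³/s at t = 32 h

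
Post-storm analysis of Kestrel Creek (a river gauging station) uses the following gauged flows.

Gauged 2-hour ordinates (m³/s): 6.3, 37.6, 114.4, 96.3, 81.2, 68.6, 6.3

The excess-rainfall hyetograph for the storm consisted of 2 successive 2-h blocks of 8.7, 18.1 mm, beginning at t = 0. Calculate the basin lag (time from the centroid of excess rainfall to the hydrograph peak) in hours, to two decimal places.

Centroid of excess rainfall: t_c = Σ P_i·t̄_i / ΣP_i = 2.3507 h (block centres at 1, 3 h).
Hydrograph peak occurs at t = 4 h, so basin lag t_L = 4 − 2.3507 = 1.65 h.

t_L ≈ 1.65 h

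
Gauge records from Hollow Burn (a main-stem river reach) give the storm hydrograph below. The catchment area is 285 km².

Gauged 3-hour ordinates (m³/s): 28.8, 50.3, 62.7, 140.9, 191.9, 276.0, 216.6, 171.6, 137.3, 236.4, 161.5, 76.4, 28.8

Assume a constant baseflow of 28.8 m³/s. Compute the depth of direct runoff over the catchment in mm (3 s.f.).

d ≈ 53.2 mm

Direct runoff: 0.0, 21.5, 33.9, 112.1, 163.1, 247.2, 187.8, 142.8, 108.5, 207.6, 132.7, 47.6, 0.0 m³/s; ΣQ_DR = 1405 m³/s.
V = ΣQ_DR · Δt = 1405 × 10800 s = 1.517 × 10^7 m³.
Over A = 285 km², depth = V / A = 53.2 mm.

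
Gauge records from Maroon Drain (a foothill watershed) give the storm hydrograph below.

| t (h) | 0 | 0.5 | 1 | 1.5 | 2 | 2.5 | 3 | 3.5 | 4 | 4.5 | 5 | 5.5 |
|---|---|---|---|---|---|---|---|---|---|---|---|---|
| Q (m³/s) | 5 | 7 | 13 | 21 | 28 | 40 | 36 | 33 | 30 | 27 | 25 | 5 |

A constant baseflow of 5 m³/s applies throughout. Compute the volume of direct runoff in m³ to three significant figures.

V ≈ 3.78 × 10^5 m³

Direct-runoff ordinates (Q − Q_b): 0.0, 2.0, 8.0, 16.0, 23.0, 35.0, 31.0, 28.0, 25.0, 22.0, 20.0, 0.0 m³/s.
ΣQ_DR = 210.0 m³/s.
With Δt = 0.5 h = 1800 s, V = ΣQ_DR · Δt = 210.0 × 1800 = 3.78 × 10^5 m³.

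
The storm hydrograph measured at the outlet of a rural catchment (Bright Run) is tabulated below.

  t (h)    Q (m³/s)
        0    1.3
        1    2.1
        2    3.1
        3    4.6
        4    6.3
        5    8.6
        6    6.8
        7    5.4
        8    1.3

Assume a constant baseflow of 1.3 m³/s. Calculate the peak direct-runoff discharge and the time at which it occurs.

Subtracting baseflow gives direct-runoff ordinates: 0.0, 0.8, 1.8, 3.3, 5.0, 7.3, 5.5, 4.1, 0.0 m³/s.
The maximum is 7.3 m³/s, occurring at the reading for t = 5 h.

Q_p = 7.3 m³/s at t = 5 h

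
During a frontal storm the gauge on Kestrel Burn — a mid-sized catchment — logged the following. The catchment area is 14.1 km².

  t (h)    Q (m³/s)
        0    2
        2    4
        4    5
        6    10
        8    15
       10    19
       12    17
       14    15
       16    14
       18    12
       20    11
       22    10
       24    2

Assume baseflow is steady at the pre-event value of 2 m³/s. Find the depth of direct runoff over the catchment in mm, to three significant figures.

Direct runoff: 0.0, 2.0, 3.0, 8.0, 13.0, 17.0, 15.0, 13.0, 12.0, 10.0, 9.0, 8.0, 0.0 m³/s; ΣQ_DR = 110.0 m³/s.
V = ΣQ_DR · Δt = 110.0 × 7200 s = 7.920 × 10^5 m³.
Over A = 14.1 km², depth = V / A = 56.2 mm.

d ≈ 56.2 mm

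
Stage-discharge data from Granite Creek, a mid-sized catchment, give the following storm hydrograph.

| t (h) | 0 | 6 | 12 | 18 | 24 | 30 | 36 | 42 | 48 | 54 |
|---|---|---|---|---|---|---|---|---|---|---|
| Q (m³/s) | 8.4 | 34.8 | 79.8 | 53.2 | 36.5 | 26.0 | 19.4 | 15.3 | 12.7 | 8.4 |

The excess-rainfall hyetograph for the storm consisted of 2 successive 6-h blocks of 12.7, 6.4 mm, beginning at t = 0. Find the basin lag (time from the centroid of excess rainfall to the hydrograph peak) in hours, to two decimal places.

Centroid of excess rainfall: t_c = Σ P_i·t̄_i / ΣP_i = 5.0105 h (block centres at 3, 9 h).
Hydrograph peak occurs at t = 12 h, so basin lag t_L = 12 − 5.0105 = 6.99 h.

t_L ≈ 6.99 h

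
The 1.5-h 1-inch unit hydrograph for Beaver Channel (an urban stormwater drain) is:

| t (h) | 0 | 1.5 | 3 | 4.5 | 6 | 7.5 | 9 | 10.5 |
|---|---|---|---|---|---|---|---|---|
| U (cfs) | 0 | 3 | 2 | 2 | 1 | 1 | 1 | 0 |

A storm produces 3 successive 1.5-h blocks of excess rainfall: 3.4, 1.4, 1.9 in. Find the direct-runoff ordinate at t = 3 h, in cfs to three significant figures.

Q ≈ 11.0 cfs

By discrete convolution, Q_j = Σ (P_i / 1 in) · U_{j−i}.
At t = 3 h (j=2): Q = (3.4/1)·2 + (1.4/1)·3 + (1.9/1)·0 = 11.0 cfs.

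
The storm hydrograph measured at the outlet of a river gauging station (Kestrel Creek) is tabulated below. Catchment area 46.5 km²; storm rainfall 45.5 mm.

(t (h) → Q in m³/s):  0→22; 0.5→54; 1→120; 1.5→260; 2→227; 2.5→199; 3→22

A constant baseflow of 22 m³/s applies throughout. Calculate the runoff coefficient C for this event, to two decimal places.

ΣQ_DR = 750.0 m³/s; V = ΣQ_DR·Δt = 1.350 × 10^6 m³.
Runoff depth d = V / A = 29.03 mm.
C = d / P = 29.03 / 45.5 = 0.64.

C ≈ 0.64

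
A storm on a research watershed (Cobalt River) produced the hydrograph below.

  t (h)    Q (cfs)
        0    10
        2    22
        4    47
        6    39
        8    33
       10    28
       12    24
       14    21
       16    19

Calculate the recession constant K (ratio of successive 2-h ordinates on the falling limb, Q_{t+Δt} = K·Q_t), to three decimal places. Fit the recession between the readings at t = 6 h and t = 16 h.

Using the recession-limb readings at t = 6 h and t = 16 h: Q falls from 39 to 19 cfs over 5 intervals.
K = (Q₂/Q₁)^(1/5) = (19/39)^(1/5) = 0.866.

K ≈ 0.866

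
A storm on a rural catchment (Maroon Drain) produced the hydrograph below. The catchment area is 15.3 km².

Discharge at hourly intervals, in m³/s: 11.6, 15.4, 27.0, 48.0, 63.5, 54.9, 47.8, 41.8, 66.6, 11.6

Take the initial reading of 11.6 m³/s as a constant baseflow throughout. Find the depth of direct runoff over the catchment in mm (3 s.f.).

d ≈ 64.0 mm

Direct runoff: 0.0, 3.8, 15.4, 36.4, 51.9, 43.3, 36.2, 30.2, 55.0, 0.0 m³/s; ΣQ_DR = 272.2 m³/s.
V = ΣQ_DR · Δt = 272.2 × 3600 s = 9.799 × 10^5 m³.
Over A = 15.3 km², depth = V / A = 64.0 mm.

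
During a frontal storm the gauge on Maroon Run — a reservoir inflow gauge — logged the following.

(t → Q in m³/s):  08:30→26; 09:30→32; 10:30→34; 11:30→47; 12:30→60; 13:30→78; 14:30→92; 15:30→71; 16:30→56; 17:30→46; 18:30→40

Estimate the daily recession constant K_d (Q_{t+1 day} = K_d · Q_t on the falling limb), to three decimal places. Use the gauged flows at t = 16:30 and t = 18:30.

Between t = 16:30 and t = 18:30 the flow falls from 56 to 40 m³/s over 2×1 h = 2 h.
Per-interval ratio K = (40/56)^(1/2) = 0.8452; K_d = K^(24/1) = 0.018.

K_d ≈ 0.018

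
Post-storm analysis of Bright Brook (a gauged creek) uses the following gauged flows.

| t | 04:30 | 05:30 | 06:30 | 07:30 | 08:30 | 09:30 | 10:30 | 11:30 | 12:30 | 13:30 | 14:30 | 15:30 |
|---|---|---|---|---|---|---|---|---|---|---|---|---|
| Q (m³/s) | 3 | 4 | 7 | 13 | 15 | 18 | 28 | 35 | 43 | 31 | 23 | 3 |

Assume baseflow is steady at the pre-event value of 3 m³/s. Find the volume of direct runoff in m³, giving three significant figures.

V ≈ 6.73 × 10^5 m³

Direct-runoff ordinates (Q − Q_b): 0.0, 1.0, 4.0, 10.0, 12.0, 15.0, 25.0, 32.0, 40.0, 28.0, 20.0, 0.0 m³/s.
ΣQ_DR = 187.0 m³/s.
With Δt = 1 h = 3600 s, V = ΣQ_DR · Δt = 187.0 × 3600 = 6.73 × 10^5 m³.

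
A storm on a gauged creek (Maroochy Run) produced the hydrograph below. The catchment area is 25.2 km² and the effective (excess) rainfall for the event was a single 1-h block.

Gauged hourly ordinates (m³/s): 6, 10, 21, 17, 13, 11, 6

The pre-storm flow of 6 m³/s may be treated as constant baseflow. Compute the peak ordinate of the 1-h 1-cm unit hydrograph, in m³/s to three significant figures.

Direct runoff: 0.0, 4.0, 15.0, 11.0, 7.0, 5.0, 0.0 m³/s; ΣQ_DR = 42.00 m³/s, peak = 15.0 m³/s.
Runoff depth d = ΣQ_DR·Δt / A = 42.00 × 3600 / (25.2 km²) = 6.000 mm.
The 1-cm UH is the DRH scaled by (10 mm)/d, so U_p = 15.0 × 10/6.000 = 25.0 m³/s.

U_p ≈ 25.0 m³/s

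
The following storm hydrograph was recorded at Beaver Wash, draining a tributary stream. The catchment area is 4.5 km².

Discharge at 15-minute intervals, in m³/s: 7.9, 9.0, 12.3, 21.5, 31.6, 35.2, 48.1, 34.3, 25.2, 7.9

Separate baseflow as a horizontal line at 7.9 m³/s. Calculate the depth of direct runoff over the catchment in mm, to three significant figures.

Direct runoff: 0.0, 1.1, 4.4, 13.6, 23.7, 27.3, 40.2, 26.4, 17.3, 0.0 m³/s; ΣQ_DR = 154.0 m³/s.
V = ΣQ_DR · Δt = 154.0 × 900 s = 1.386 × 10^5 m³.
Over A = 4.5 km², depth = V / A = 30.8 mm.

d ≈ 30.8 mm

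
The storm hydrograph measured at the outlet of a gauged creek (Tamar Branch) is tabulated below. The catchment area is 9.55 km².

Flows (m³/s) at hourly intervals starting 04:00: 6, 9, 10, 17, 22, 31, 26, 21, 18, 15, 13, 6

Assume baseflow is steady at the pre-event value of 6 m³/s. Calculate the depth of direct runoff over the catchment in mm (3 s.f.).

d ≈ 46.0 mm

Direct runoff: 0.0, 3.0, 4.0, 11.0, 16.0, 25.0, 20.0, 15.0, 12.0, 9.0, 7.0, 0.0 m³/s; ΣQ_DR = 122.0 m³/s.
V = ΣQ_DR · Δt = 122.0 × 3600 s = 4.392 × 10^5 m³.
Over A = 9.55 km², depth = V / A = 46.0 mm.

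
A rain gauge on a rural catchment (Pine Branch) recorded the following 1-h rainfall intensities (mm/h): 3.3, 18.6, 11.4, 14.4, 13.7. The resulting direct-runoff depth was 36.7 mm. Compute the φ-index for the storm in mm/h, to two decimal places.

Only the 4 blocks with intensity above φ contribute runoff: 18.6, 11.4, 14.4, 13.7 mm/h.
Σ(I−φ)·Δt = d  ⇒  (18.6+11.4+14.4+13.7 − 4φ)·1 = 36.7
φ = (58.10 − 36.7/1) / 4 = 5.35 mm/h.

φ ≈ 5.35 mm/h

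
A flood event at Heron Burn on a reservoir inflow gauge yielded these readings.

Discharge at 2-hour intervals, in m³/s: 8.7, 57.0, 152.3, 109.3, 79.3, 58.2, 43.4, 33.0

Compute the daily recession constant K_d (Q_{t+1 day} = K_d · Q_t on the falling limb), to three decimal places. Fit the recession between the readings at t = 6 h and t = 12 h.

Between t = 6 h and t = 12 h the flow falls from 109.3 to 43.4 m³/s over 3×2 h = 6 h.
Per-interval ratio K = (43.4/109.3)^(1/3) = 0.7350; K_d = K^(24/2) = 0.025.

K_d ≈ 0.025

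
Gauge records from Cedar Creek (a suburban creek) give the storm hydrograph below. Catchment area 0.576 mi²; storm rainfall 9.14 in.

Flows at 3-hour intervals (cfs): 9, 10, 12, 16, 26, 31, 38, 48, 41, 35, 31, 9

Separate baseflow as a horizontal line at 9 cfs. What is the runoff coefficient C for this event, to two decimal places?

C ≈ 0.17

ΣQ_DR = 198.0 cfs; V = ΣQ_DR·Δt = 2.138 × 10^6 ft³.
Runoff depth d = V / A = 1.598 in.
C = d / P = 1.598 / 9.14 = 0.17.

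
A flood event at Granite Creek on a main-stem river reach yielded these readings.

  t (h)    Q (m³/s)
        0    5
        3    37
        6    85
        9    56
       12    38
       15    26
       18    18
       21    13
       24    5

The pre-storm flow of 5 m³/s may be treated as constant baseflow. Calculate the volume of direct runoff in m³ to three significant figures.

Direct-runoff ordinates (Q − Q_b): 0.0, 32.0, 80.0, 51.0, 33.0, 21.0, 13.0, 8.0, 0.0 m³/s.
ΣQ_DR = 238.0 m³/s.
With Δt = 3 h = 10800 s, V = ΣQ_DR · Δt = 238.0 × 10800 = 2.57 × 10^6 m³.

V ≈ 2.57 × 10^6 m³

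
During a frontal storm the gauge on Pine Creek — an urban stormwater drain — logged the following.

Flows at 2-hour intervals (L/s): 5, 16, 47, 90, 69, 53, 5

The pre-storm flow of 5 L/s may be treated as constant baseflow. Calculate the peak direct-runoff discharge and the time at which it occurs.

Subtracting baseflow gives direct-runoff ordinates: 0.0, 11.0, 42.0, 85.0, 64.0, 48.0, 0.0 L/s.
The maximum is 85.0 L/s, occurring at the reading for t = 6 h.

Q_p = 85.0 L/s at t = 6 h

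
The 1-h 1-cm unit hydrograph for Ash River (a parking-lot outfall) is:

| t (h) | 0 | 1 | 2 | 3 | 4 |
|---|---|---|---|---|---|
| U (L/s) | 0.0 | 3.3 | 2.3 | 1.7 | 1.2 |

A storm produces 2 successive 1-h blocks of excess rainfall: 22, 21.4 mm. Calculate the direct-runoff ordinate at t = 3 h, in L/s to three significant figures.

Q ≈ 8.66 L/s

By discrete convolution, Q_j = Σ (P_i / 10 mm) · U_{j−i}.
At t = 3 h (j=3): Q = (22/10)·1.7 + (21.4/10)·2.3 = 8.66 L/s.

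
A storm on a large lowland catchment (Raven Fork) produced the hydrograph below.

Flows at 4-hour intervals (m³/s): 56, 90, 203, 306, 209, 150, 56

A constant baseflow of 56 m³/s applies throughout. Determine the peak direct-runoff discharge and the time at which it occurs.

Subtracting baseflow gives direct-runoff ordinates: 0.0, 34.0, 147.0, 250.0, 153.0, 94.0, 0.0 m³/s.
The maximum is 250.0 m³/s, occurring at the reading for t = 12 h.

Q_p = 250.0 m³/s at t = 12 h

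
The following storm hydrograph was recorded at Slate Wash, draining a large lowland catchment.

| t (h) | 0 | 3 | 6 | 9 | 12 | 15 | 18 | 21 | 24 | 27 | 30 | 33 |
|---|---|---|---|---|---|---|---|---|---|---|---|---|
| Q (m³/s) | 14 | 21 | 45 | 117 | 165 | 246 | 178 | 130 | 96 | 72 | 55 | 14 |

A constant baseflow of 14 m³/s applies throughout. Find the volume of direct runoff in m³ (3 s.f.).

V ≈ 1.06 × 10^7 m³

Direct-runoff ordinates (Q − Q_b): 0.0, 7.0, 31.0, 103.0, 151.0, 232.0, 164.0, 116.0, 82.0, 58.0, 41.0, 0.0 m³/s.
ΣQ_DR = 985.0 m³/s.
With Δt = 3 h = 10800 s, V = ΣQ_DR · Δt = 985.0 × 10800 = 1.06 × 10^7 m³.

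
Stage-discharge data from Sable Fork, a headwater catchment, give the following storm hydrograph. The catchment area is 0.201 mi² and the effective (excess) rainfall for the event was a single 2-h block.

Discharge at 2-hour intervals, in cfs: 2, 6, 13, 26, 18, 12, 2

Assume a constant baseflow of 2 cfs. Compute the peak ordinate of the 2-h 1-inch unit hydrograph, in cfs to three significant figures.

U_p ≈ 23.9 cfs

Direct runoff: 0.0, 4.0, 11.0, 24.0, 16.0, 10.0, 0.0 cfs; ΣQ_DR = 65.00 cfs, peak = 24.0 cfs.
Runoff depth d = ΣQ_DR·Δt / A = 65.00 × 7200 / (0.201 mi²) = 1.002 in.
The 1-inch UH is the DRH scaled by (1 in)/d, so U_p = 24.0 × 1/1.002 = 23.9 cfs.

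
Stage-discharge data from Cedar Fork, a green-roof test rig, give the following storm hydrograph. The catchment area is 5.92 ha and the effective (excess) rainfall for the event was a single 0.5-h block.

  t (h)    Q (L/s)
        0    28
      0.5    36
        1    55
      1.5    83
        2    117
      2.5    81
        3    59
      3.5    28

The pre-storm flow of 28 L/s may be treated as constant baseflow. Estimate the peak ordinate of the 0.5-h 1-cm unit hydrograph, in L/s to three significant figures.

Direct runoff: 0.0, 8.0, 27.0, 55.0, 89.0, 53.0, 31.0, 0.0 L/s; ΣQ_DR = 263.0 L/s, peak = 89.0 L/s.
Runoff depth d = ΣQ_DR·Δt / A = 263.0 × 1800 / (5.92 ha) = 7.997 mm.
The 1-cm UH is the DRH scaled by (10 mm)/d, so U_p = 89.0 × 10/7.997 = 111 L/s.

U_p ≈ 111 L/s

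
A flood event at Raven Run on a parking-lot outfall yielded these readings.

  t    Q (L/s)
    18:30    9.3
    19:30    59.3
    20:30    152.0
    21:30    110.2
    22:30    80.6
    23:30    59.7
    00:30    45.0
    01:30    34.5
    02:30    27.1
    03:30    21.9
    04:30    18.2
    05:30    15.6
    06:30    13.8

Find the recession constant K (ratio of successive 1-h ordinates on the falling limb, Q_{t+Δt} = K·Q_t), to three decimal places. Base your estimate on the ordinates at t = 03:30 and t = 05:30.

Using the recession-limb readings at t = 03:30 and t = 05:30: Q falls from 21.9 to 15.6 L/s over 2 intervals.
K = (Q₂/Q₁)^(1/2) = (15.6/21.9)^(1/2) = 0.844.

K ≈ 0.844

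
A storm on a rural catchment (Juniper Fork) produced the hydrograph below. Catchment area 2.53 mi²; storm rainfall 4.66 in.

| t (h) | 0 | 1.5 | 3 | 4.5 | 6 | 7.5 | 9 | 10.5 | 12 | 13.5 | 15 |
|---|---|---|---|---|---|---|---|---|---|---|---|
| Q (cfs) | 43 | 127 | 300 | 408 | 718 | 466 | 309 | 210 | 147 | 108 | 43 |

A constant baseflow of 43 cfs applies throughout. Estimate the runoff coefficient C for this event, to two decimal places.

ΣQ_DR = 2406 cfs; V = ΣQ_DR·Δt = 1.299 × 10^7 ft³.
Runoff depth d = V / A = 2.210 in.
C = d / P = 2.210 / 4.66 = 0.47.

C ≈ 0.47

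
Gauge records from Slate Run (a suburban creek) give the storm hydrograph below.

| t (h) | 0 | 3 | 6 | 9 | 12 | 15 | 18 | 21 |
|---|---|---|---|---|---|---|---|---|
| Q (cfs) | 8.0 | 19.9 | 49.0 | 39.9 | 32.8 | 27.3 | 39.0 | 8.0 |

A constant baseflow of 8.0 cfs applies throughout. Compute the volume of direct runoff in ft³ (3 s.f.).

Direct-runoff ordinates (Q − Q_b): 0.0, 11.9, 41.0, 31.9, 24.8, 19.3, 31.0, 0.0 cfs.
ΣQ_DR = 159.9 cfs.
With Δt = 3 h = 10800 s, V = ΣQ_DR · Δt = 159.9 × 10800 = 1.73 × 10^6 ft³.

V ≈ 1.73 × 10^6 ft³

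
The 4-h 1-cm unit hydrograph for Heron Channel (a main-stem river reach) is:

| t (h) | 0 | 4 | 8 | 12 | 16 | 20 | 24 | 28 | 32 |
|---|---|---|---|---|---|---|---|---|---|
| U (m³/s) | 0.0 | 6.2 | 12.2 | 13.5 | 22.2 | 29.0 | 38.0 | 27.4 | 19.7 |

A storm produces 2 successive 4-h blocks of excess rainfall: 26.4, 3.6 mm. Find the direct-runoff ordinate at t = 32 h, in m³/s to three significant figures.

By discrete convolution, Q_j = Σ (P_i / 10 mm) · U_{j−i}.
At t = 32 h (j=8): Q = (26.4/10)·19.7 + (3.6/10)·27.4 = 61.9 m³/s.

Q ≈ 61.9 m³/s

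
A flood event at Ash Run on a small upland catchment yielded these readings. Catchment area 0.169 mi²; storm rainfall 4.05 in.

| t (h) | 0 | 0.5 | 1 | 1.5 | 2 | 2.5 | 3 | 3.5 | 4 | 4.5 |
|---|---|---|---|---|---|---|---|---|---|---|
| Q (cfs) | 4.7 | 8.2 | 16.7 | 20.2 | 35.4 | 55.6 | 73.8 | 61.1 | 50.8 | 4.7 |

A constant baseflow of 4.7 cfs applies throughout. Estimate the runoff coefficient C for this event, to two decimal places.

ΣQ_DR = 284.2 cfs; V = ΣQ_DR·Δt = 5.116 × 10^5 ft³.
Runoff depth d = V / A = 1.303 in.
C = d / P = 1.303 / 4.05 = 0.32.

C ≈ 0.32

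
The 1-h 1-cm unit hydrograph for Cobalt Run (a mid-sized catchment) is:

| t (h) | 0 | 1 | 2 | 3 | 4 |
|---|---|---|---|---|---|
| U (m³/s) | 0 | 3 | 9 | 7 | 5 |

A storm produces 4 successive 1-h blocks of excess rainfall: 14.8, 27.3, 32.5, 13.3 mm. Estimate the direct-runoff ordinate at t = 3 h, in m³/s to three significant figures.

By discrete convolution, Q_j = Σ (P_i / 10 mm) · U_{j−i}.
At t = 3 h (j=3): Q = (14.8/10)·7 + (27.3/10)·9 + (32.5/10)·3 + (13.3/10)·0 = 44.7 m³/s.

Q ≈ 44.7 m³/s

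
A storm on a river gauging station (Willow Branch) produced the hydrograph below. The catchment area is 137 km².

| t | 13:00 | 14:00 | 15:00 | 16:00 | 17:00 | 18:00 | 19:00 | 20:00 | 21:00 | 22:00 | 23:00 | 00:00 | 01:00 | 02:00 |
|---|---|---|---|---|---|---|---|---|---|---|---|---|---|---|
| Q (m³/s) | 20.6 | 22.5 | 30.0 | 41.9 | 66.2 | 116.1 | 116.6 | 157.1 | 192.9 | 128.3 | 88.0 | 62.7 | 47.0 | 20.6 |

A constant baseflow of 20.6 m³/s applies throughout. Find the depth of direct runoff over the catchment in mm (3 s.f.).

d ≈ 21.6 mm

Direct runoff: 0.0, 1.9, 9.4, 21.3, 45.6, 95.5, 96.0, 136.5, 172.3, 107.7, 67.4, 42.1, 26.4, 0.0 m³/s; ΣQ_DR = 822.1 m³/s.
V = ΣQ_DR · Δt = 822.1 × 3600 s = 2.960 × 10^6 m³.
Over A = 137 km², depth = V / A = 21.6 mm.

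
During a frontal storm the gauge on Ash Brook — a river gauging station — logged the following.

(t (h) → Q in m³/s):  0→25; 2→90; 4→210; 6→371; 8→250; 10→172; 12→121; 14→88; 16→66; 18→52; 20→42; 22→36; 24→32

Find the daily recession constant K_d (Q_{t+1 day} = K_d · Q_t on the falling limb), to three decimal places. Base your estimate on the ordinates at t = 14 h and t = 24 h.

K_d ≈ 0.088

Between t = 14 h and t = 24 h the flow falls from 88 to 32 m³/s over 5×2 h = 10 h.
Per-interval ratio K = (32/88)^(1/5) = 0.8168; K_d = K^(24/2) = 0.088.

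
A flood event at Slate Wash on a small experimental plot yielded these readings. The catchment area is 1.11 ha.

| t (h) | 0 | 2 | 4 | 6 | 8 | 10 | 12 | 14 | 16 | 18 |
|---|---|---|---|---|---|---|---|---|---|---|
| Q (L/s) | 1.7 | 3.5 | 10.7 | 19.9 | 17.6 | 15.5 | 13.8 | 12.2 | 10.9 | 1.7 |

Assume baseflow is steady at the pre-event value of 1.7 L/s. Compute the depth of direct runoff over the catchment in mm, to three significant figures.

Direct runoff: 0.0, 1.8, 9.0, 18.2, 15.9, 13.8, 12.1, 10.5, 9.2, 0.0 L/s; ΣQ_DR = 90.50 L/s.
V = ΣQ_DR · Δt = 90.50 × 7200 s = 6.516 × 10^5 L.
Over A = 1.11 ha, depth = V / A = 58.7 mm.

d ≈ 58.7 mm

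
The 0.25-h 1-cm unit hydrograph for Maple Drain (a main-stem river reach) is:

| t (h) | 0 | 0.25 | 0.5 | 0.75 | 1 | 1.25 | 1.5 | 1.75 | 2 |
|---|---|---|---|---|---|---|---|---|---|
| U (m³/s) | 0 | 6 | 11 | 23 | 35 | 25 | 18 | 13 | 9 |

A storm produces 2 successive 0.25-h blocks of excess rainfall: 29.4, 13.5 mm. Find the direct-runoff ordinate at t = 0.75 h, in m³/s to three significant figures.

Q ≈ 82.5 m³/s

By discrete convolution, Q_j = Σ (P_i / 10 mm) · U_{j−i}.
At t = 0.75 h (j=3): Q = (29.4/10)·23 + (13.5/10)·11 = 82.5 m³/s.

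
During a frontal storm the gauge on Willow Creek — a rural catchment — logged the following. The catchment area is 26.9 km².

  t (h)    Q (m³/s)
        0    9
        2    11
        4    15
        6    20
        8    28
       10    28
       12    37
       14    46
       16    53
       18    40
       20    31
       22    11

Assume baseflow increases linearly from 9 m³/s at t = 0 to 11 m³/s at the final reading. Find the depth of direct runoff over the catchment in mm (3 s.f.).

d ≈ 55.9 mm

Direct runoff: 0.00, 1.82, 5.64, 10.45, 18.27, 18.09, 26.91, 35.73, 42.55, 29.36, 20.18, 0.00 m³/s; ΣQ_DR = 209.0 m³/s.
V = ΣQ_DR · Δt = 209.0 × 7200 s = 1.505 × 10^6 m³.
Over A = 26.9 km², depth = V / A = 55.9 mm.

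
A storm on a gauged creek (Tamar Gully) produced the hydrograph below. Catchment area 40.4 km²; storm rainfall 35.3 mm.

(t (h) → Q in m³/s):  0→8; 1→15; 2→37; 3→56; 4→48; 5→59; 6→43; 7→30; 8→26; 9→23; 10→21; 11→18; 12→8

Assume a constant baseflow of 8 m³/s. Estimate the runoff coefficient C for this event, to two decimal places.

C ≈ 0.73

ΣQ_DR = 288.0 m³/s; V = ΣQ_DR·Δt = 1.037 × 10^6 m³.
Runoff depth d = V / A = 25.66 mm.
C = d / P = 25.66 / 35.3 = 0.73.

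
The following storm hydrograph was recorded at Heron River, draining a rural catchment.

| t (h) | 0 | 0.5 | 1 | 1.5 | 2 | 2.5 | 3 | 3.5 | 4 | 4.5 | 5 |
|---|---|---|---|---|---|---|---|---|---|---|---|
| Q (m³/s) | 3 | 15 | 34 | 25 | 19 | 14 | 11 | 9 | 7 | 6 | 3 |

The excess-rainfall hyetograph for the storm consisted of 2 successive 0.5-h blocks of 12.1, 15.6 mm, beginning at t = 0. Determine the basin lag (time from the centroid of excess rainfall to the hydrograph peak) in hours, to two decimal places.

Centroid of excess rainfall: t_c = Σ P_i·t̄_i / ΣP_i = 0.5316 h (block centres at 0.25, 0.75 h).
Hydrograph peak occurs at t = 1 h, so basin lag t_L = 1 − 0.5316 = 0.47 h.

t_L ≈ 0.47 h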